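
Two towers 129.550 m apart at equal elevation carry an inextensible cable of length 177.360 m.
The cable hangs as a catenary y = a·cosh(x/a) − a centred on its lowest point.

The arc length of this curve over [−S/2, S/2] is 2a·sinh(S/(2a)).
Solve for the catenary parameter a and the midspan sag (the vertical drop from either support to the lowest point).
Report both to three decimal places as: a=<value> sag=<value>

a=45.761 sag=54.030

seed: a₀ = √(S³/(24(L−S))) = √(129.550³/(24·47.810)) = 43.530247
iter 1: u=1.488046  f(a)=+5.581e+00  f'(a)=-2.723e+00  a ← 43.530247 − (+5.581e+00/-2.723e+00) = 45.579762
iter 2: u=1.421135  f(a)=+4.184e-01  f'(a)=-2.329e+00  a ← 45.579762 − (+4.184e-01/-2.329e+00) = 45.759408
iter 3: u=1.415556  f(a)=+2.772e-03  f'(a)=-2.298e+00  a ← 45.759408 − (+2.772e-03/-2.298e+00) = 45.760614
iter 4: u=1.415519  f(a)=+1.235e-07  f'(a)=-2.298e+00  a ← 45.760614 − (+1.235e-07/-2.298e+00) = 45.760614
iter 5: u=1.415519  f(a)=+0.000e+00  f'(a)=-2.298e+00  a ← 45.760614 − (+0.000e+00/-2.298e+00) = 45.760614
converged: |Δa| < 1e-12 after 5 iterations
sag = a·(cosh(S/(2a)) − 1) = 45.760614·(cosh(1.415519) − 1) = 54.030048
T_max/T_min = cosh(S/(2a)) = 2.180711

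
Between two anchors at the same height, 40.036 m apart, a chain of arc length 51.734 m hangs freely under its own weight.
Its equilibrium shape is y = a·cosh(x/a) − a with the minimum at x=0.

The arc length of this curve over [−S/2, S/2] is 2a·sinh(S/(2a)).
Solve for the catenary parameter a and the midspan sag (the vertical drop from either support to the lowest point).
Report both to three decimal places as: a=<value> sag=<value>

seed: a₀ = √(S³/(24(L−S))) = √(40.036³/(24·11.698)) = 15.118705
iter 1: u=1.324055  f(a)=+1.069e+00  f'(a)=-1.836e+00  a ← 15.118705 − (+1.069e+00/-1.836e+00) = 15.700987
iter 2: u=1.274952  f(a)=+6.488e-02  f'(a)=-1.620e+00  a ← 15.700987 − (+6.488e-02/-1.620e+00) = 15.741043
iter 3: u=1.271707  f(a)=+2.730e-04  f'(a)=-1.606e+00  a ← 15.741043 − (+2.730e-04/-1.606e+00) = 15.741213
iter 4: u=1.271694  f(a)=+4.877e-09  f'(a)=-1.606e+00  a ← 15.741213 − (+4.877e-09/-1.606e+00) = 15.741213
iter 5: u=1.271694  f(a)=+0.000e+00  f'(a)=-1.606e+00  a ← 15.741213 − (+0.000e+00/-1.606e+00) = 15.741213
converged: |Δa| < 1e-12 after 5 iterations
sag = a·(cosh(S/(2a)) − 1) = 15.741213·(cosh(1.271694) − 1) = 14.538937
T_max/T_min = cosh(S/(2a)) = 1.923622

a=15.741 sag=14.539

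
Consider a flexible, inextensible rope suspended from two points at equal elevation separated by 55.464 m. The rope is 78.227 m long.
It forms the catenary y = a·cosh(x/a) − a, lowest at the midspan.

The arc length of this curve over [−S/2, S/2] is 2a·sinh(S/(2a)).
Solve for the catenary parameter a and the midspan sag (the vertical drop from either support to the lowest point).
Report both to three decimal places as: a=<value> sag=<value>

seed: a₀ = √(S³/(24(L−S))) = √(55.464³/(24·22.763)) = 17.672436
iter 1: u=1.569223  f(a)=+2.973e+00  f'(a)=-3.269e+00  a ← 17.672436 − (+2.973e+00/-3.269e+00) = 18.581840
iter 2: u=1.492425  f(a)=+2.449e-01  f'(a)=-2.751e+00  a ← 18.581840 − (+2.449e-01/-2.751e+00) = 18.670866
iter 3: u=1.485309  f(a)=+1.991e-03  f'(a)=-2.706e+00  a ← 18.670866 − (+1.991e-03/-2.706e+00) = 18.671601
iter 4: u=1.485250  f(a)=+1.340e-07  f'(a)=-2.706e+00  a ← 18.671601 − (+1.340e-07/-2.706e+00) = 18.671601
iter 5: u=1.485250  f(a)=+0.000e+00  f'(a)=-2.706e+00  a ← 18.671601 − (+0.000e+00/-2.706e+00) = 18.671601
converged: |Δa| < 1e-12 after 5 iterations
sag = a·(cosh(S/(2a)) − 1) = 18.671601·(cosh(1.485250) − 1) = 24.670002
T_max/T_min = cosh(S/(2a)) = 2.321258

a=18.672 sag=24.670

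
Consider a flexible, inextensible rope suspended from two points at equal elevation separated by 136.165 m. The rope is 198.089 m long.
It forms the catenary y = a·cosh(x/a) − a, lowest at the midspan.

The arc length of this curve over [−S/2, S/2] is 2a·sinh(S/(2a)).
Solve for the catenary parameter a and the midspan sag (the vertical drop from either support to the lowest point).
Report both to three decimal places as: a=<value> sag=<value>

seed: a₀ = √(S³/(24(L−S))) = √(136.165³/(24·61.924)) = 41.215741
iter 1: u=1.651857  f(a)=+9.019e+00  f'(a)=-3.909e+00  a ← 41.215741 − (+9.019e+00/-3.909e+00) = 43.522958
iter 2: u=1.564289  f(a)=+8.127e-01  f'(a)=-3.233e+00  a ← 43.522958 − (+8.127e-01/-3.233e+00) = 43.774297
iter 3: u=1.555308  f(a)=+8.043e-03  f'(a)=-3.170e+00  a ← 43.774297 − (+8.043e-03/-3.170e+00) = 43.776835
iter 4: u=1.555218  f(a)=+8.050e-07  f'(a)=-3.169e+00  a ← 43.776835 − (+8.050e-07/-3.169e+00) = 43.776835
iter 5: u=1.555218  f(a)=-2.842e-14  f'(a)=-3.169e+00  a ← 43.776835 − (-2.842e-14/-3.169e+00) = 43.776835
converged: |Δa| < 1e-12 after 5 iterations
sag = a·(cosh(S/(2a)) − 1) = 43.776835·(cosh(1.555218) − 1) = 64.510857
T_max/T_min = cosh(S/(2a)) = 2.473630

a=43.777 sag=64.511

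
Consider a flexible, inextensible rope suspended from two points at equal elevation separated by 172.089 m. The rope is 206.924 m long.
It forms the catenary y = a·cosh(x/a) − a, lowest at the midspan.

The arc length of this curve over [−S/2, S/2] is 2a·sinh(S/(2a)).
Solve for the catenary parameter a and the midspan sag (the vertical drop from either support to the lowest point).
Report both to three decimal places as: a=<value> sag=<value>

a=80.344 sag=50.651

seed: a₀ = √(S³/(24(L−S))) = √(172.089³/(24·34.835)) = 78.075745
iter 1: u=1.102064  f(a)=+2.178e+00  f'(a)=-1.006e+00  a ← 78.075745 − (+2.178e+00/-1.006e+00) = 80.241431
iter 2: u=1.072320  f(a)=+9.389e-02  f'(a)=-9.205e-01  a ← 80.241431 − (+9.389e-02/-9.205e-01) = 80.343435
iter 3: u=1.070959  f(a)=+1.920e-04  f'(a)=-9.167e-01  a ← 80.343435 − (+1.920e-04/-9.167e-01) = 80.343644
iter 4: u=1.070956  f(a)=+8.062e-10  f'(a)=-9.167e-01  a ← 80.343644 − (+8.062e-10/-9.167e-01) = 80.343644
iter 5: u=1.070956  f(a)=+2.842e-14  f'(a)=-9.167e-01  a ← 80.343644 − (+2.842e-14/-9.167e-01) = 80.343644
converged: |Δa| < 1e-12 after 5 iterations
sag = a·(cosh(S/(2a)) − 1) = 80.343644·(cosh(1.070956) − 1) = 50.650579
T_max/T_min = cosh(S/(2a)) = 1.630424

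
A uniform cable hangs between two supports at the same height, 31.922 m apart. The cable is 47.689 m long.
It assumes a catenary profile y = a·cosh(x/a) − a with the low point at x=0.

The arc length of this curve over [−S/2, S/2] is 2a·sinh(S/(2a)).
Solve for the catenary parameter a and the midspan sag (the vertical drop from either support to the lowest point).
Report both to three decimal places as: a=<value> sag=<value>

a=9.893 sag=15.922

seed: a₀ = √(S³/(24(L−S))) = √(31.922³/(24·15.767)) = 9.271606
iter 1: u=1.721492  f(a)=+2.508e+00  f'(a)=-4.522e+00  a ← 9.271606 − (+2.508e+00/-4.522e+00) = 9.826279
iter 2: u=1.624318  f(a)=+2.427e-01  f'(a)=-3.685e+00  a ← 9.826279 − (+2.427e-01/-3.685e+00) = 9.892132
iter 3: u=1.613505  f(a)=+2.810e-03  f'(a)=-3.601e+00  a ← 9.892132 − (+2.810e-03/-3.601e+00) = 9.892913
iter 4: u=1.613377  f(a)=+3.864e-07  f'(a)=-3.600e+00  a ← 9.892913 − (+3.864e-07/-3.600e+00) = 9.892913
iter 5: u=1.613377  f(a)=+7.105e-15  f'(a)=-3.600e+00  a ← 9.892913 − (+7.105e-15/-3.600e+00) = 9.892913
converged: |Δa| < 1e-12 after 5 iterations
sag = a·(cosh(S/(2a)) − 1) = 9.892913·(cosh(1.613377) − 1) = 15.922391
T_max/T_min = cosh(S/(2a)) = 2.609474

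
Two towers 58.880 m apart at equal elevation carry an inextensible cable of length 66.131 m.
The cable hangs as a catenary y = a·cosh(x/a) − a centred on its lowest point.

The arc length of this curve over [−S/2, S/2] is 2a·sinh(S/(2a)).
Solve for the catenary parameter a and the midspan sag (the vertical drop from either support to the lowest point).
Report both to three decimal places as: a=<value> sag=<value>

seed: a₀ = √(S³/(24(L−S))) = √(58.880³/(24·7.251)) = 34.248940
iter 1: u=0.859589  f(a)=+2.726e-01  f'(a)=-4.556e-01  a ← 34.248940 − (+2.726e-01/-4.556e-01) = 34.847436
iter 2: u=0.844825  f(a)=+7.311e-03  f'(a)=-4.314e-01  a ← 34.847436 − (+7.311e-03/-4.314e-01) = 34.864383
iter 3: u=0.844415  f(a)=+5.578e-06  f'(a)=-4.308e-01  a ← 34.864383 − (+5.578e-06/-4.308e-01) = 34.864396
iter 4: u=0.844414  f(a)=+3.268e-12  f'(a)=-4.308e-01  a ← 34.864396 − (+3.268e-12/-4.308e-01) = 34.864396
converged: |Δa| < 1e-12 after 4 iterations
sag = a·(cosh(S/(2a)) − 1) = 34.864396·(cosh(0.844414) − 1) = 13.186134
T_max/T_min = cosh(S/(2a)) = 1.378212

a=34.864 sag=13.186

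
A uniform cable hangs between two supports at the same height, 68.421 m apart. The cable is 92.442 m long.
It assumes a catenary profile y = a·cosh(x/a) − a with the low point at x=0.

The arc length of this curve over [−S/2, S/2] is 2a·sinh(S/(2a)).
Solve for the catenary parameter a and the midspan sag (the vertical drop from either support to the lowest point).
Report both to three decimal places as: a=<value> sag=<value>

a=24.724 sag=27.694

seed: a₀ = √(S³/(24(L−S))) = √(68.421³/(24·24.021)) = 23.571269
iter 1: u=1.451364  f(a)=+2.661e+00  f'(a)=-2.501e+00  a ← 23.571269 − (+2.661e+00/-2.501e+00) = 24.635063
iter 2: u=1.388691  f(a)=+1.907e-01  f'(a)=-2.154e+00  a ← 24.635063 − (+1.907e-01/-2.154e+00) = 24.723595
iter 3: u=1.383719  f(a)=+1.147e-03  f'(a)=-2.128e+00  a ← 24.723595 − (+1.147e-03/-2.128e+00) = 24.724134
iter 4: u=1.383689  f(a)=+4.206e-08  f'(a)=-2.128e+00  a ← 24.724134 − (+4.206e-08/-2.128e+00) = 24.724134
iter 5: u=1.383689  f(a)=-1.421e-14  f'(a)=-2.128e+00  a ← 24.724134 − (-1.421e-14/-2.128e+00) = 24.724134
converged: |Δa| < 1e-12 after 5 iterations
sag = a·(cosh(S/(2a)) − 1) = 24.724134·(cosh(1.383689) − 1) = 27.694027
T_max/T_min = cosh(S/(2a)) = 2.120121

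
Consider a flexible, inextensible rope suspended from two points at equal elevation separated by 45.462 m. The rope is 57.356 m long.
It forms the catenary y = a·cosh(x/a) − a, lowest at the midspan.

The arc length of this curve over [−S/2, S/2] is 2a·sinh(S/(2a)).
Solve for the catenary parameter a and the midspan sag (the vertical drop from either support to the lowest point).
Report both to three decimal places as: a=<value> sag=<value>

seed: a₀ = √(S³/(24(L−S))) = √(45.462³/(24·11.894)) = 18.142754
iter 1: u=1.252897  f(a)=+9.692e-01  f'(a)=-1.529e+00  a ← 18.142754 − (+9.692e-01/-1.529e+00) = 18.776688
iter 2: u=1.210597  f(a)=+5.311e-02  f'(a)=-1.365e+00  a ← 18.776688 − (+5.311e-02/-1.365e+00) = 18.815587
iter 3: u=1.208094  f(a)=+1.800e-04  f'(a)=-1.356e+00  a ← 18.815587 − (+1.800e-04/-1.356e+00) = 18.815719
iter 4: u=1.208086  f(a)=+2.082e-09  f'(a)=-1.356e+00  a ← 18.815719 − (+2.082e-09/-1.356e+00) = 18.815719
iter 5: u=1.208086  f(a)=-7.105e-15  f'(a)=-1.356e+00  a ← 18.815719 − (-7.105e-15/-1.356e+00) = 18.815719
converged: |Δa| < 1e-12 after 5 iterations
sag = a·(cosh(S/(2a)) − 1) = 18.815719·(cosh(1.208086) − 1) = 15.483828
T_max/T_min = cosh(S/(2a)) = 1.822920

a=18.816 sag=15.484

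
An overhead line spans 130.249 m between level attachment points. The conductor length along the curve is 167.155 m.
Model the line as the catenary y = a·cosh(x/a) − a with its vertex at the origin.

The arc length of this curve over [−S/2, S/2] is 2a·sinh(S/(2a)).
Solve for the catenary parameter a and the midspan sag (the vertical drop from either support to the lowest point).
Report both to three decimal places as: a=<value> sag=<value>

seed: a₀ = √(S³/(24(L−S))) = √(130.249³/(24·36.906)) = 49.946779
iter 1: u=1.303878  f(a)=+3.267e+00  f'(a)=-1.745e+00  a ← 49.946779 − (+3.267e+00/-1.745e+00) = 51.819328
iter 2: u=1.256761  f(a)=+1.927e-01  f'(a)=-1.544e+00  a ← 51.819328 − (+1.927e-01/-1.544e+00) = 51.944112
iter 3: u=1.253742  f(a)=+7.636e-04  f'(a)=-1.532e+00  a ← 51.944112 − (+7.636e-04/-1.532e+00) = 51.944610
iter 4: u=1.253730  f(a)=+1.209e-08  f'(a)=-1.532e+00  a ← 51.944610 − (+1.209e-08/-1.532e+00) = 51.944610
iter 5: u=1.253730  f(a)=+0.000e+00  f'(a)=-1.532e+00  a ← 51.944610 − (+0.000e+00/-1.532e+00) = 51.944610
converged: |Δa| < 1e-12 after 5 iterations
sag = a·(cosh(S/(2a)) − 1) = 51.944610·(cosh(1.253730) − 1) = 46.459867
T_max/T_min = cosh(S/(2a)) = 1.894412

a=51.945 sag=46.460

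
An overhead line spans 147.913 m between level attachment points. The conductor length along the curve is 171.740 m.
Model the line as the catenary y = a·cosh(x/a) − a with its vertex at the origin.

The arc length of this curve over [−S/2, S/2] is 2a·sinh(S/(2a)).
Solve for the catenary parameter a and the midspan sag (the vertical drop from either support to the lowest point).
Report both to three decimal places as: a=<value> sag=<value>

seed: a₀ = √(S³/(24(L−S))) = √(147.913³/(24·23.827)) = 75.226216
iter 1: u=0.983121  f(a)=+1.178e+00  f'(a)=-6.969e-01  a ← 75.226216 − (+1.178e+00/-6.969e-01) = 76.917141
iter 2: u=0.961509  f(a)=+4.090e-02  f'(a)=-6.492e-01  a ← 76.917141 − (+4.090e-02/-6.492e-01) = 76.980140
iter 3: u=0.960722  f(a)=+5.321e-05  f'(a)=-6.475e-01  a ← 76.980140 − (+5.321e-05/-6.475e-01) = 76.980222
iter 4: u=0.960721  f(a)=+9.030e-11  f'(a)=-6.475e-01  a ← 76.980222 − (+9.030e-11/-6.475e-01) = 76.980222
iter 5: u=0.960721  f(a)=-5.684e-14  f'(a)=-6.475e-01  a ← 76.980222 − (-5.684e-14/-6.475e-01) = 76.980222
converged: |Δa| < 1e-12 after 5 iterations
sag = a·(cosh(S/(2a)) − 1) = 76.980222·(cosh(0.960721) − 1) = 38.343720
T_max/T_min = cosh(S/(2a)) = 1.498098

a=76.980 sag=38.344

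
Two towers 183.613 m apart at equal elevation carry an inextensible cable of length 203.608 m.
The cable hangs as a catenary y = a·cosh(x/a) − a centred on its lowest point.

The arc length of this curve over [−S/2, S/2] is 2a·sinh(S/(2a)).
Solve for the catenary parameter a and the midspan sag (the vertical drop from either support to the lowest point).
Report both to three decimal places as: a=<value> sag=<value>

seed: a₀ = √(S³/(24(L−S))) = √(183.613³/(24·19.995)) = 113.576587
iter 1: u=0.808322  f(a)=+6.635e-01  f'(a)=-3.756e-01  a ← 113.576587 − (+6.635e-01/-3.756e-01) = 115.342815
iter 2: u=0.795945  f(a)=+1.579e-02  f'(a)=-3.580e-01  a ← 115.342815 − (+1.579e-02/-3.580e-01) = 115.386937
iter 3: u=0.795640  f(a)=+9.433e-06  f'(a)=-3.575e-01  a ← 115.386937 − (+9.433e-06/-3.575e-01) = 115.386963
iter 4: u=0.795640  f(a)=+3.382e-12  f'(a)=-3.575e-01  a ← 115.386963 − (+3.382e-12/-3.575e-01) = 115.386963
converged: |Δa| < 1e-12 after 4 iterations
sag = a·(cosh(S/(2a)) − 1) = 115.386963·(cosh(0.795640) − 1) = 38.490279
T_max/T_min = cosh(S/(2a)) = 1.333576

a=115.387 sag=38.490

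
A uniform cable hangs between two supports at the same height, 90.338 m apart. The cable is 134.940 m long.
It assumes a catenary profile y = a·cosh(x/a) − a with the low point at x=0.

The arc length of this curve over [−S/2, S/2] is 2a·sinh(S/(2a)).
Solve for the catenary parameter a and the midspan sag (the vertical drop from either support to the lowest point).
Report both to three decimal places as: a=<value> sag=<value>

a=28.002 sag=45.048

seed: a₀ = √(S³/(24(L−S))) = √(90.338³/(24·44.602)) = 26.243570
iter 1: u=1.721145  f(a)=+7.092e+00  f'(a)=-4.519e+00  a ← 26.243570 − (+7.092e+00/-4.519e+00) = 27.813084
iter 2: u=1.624020  f(a)=+6.860e-01  f'(a)=-3.683e+00  a ← 27.813084 − (+6.860e-01/-3.683e+00) = 27.999345
iter 3: u=1.613216  f(a)=+7.937e-03  f'(a)=-3.598e+00  a ← 27.999345 − (+7.937e-03/-3.598e+00) = 28.001551
iter 4: u=1.613089  f(a)=+1.090e-06  f'(a)=-3.597e+00  a ← 28.001551 − (+1.090e-06/-3.597e+00) = 28.001551
iter 5: u=1.613089  f(a)=+5.684e-14  f'(a)=-3.597e+00  a ← 28.001551 − (+5.684e-14/-3.597e+00) = 28.001551
converged: |Δa| < 1e-12 after 5 iterations
sag = a·(cosh(S/(2a)) − 1) = 28.001551·(cosh(1.613089) − 1) = 45.048348
T_max/T_min = cosh(S/(2a)) = 2.608780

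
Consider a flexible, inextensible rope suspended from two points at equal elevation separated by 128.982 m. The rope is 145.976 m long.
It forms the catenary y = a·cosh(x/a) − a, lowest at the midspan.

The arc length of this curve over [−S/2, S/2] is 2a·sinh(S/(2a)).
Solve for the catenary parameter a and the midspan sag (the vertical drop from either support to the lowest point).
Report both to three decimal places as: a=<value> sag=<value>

seed: a₀ = √(S³/(24(L−S))) = √(128.982³/(24·16.994)) = 72.533767
iter 1: u=0.889117  f(a)=+6.845e-01  f'(a)=-5.067e-01  a ← 72.533767 − (+6.845e-01/-5.067e-01) = 73.884693
iter 2: u=0.872860  f(a)=+1.959e-02  f'(a)=-4.781e-01  a ← 73.884693 − (+1.959e-02/-4.781e-01) = 73.925674
iter 3: u=0.872376  f(a)=+1.710e-05  f'(a)=-4.772e-01  a ← 73.925674 − (+1.710e-05/-4.772e-01) = 73.925710
iter 4: u=0.872376  f(a)=+1.305e-11  f'(a)=-4.772e-01  a ← 73.925710 − (+1.305e-11/-4.772e-01) = 73.925710
converged: |Δa| < 1e-12 after 4 iterations
sag = a·(cosh(S/(2a)) − 1) = 73.925710·(cosh(0.872376) − 1) = 29.960087
T_max/T_min = cosh(S/(2a)) = 1.405273

a=73.926 sag=29.960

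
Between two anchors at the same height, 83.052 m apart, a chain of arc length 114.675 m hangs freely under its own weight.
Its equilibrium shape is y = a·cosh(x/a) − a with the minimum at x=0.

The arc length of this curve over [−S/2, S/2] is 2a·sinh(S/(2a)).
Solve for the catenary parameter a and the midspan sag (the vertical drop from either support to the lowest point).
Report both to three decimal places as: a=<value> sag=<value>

a=28.923 sag=35.296

seed: a₀ = √(S³/(24(L−S))) = √(83.052³/(24·31.623)) = 27.473753
iter 1: u=1.511479  f(a)=+3.815e+00  f'(a)=-2.873e+00  a ← 27.473753 − (+3.815e+00/-2.873e+00) = 28.801785
iter 2: u=1.441786  f(a)=+2.941e-01  f'(a)=-2.445e+00  a ← 28.801785 − (+2.941e-01/-2.445e+00) = 28.922035
iter 3: u=1.435791  f(a)=+2.070e-03  f'(a)=-2.411e+00  a ← 28.922035 − (+2.070e-03/-2.411e+00) = 28.922893
iter 4: u=1.435748  f(a)=+1.041e-07  f'(a)=-2.411e+00  a ← 28.922893 − (+1.041e-07/-2.411e+00) = 28.922893
iter 5: u=1.435748  f(a)=-2.842e-14  f'(a)=-2.411e+00  a ← 28.922893 − (-2.842e-14/-2.411e+00) = 28.922893
converged: |Δa| < 1e-12 after 5 iterations
sag = a·(cosh(S/(2a)) − 1) = 28.922893·(cosh(1.435748) − 1) = 35.296439
T_max/T_min = cosh(S/(2a)) = 2.220363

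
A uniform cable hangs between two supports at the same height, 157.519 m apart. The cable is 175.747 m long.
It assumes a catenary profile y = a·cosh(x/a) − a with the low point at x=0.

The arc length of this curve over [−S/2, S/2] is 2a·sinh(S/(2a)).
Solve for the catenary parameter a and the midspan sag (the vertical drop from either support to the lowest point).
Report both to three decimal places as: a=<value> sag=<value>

seed: a₀ = √(S³/(24(L−S))) = √(157.519³/(24·18.228)) = 94.520125
iter 1: u=0.833256  f(a)=+6.434e-01  f'(a)=-4.131e-01  a ← 94.520125 − (+6.434e-01/-4.131e-01) = 96.077346
iter 2: u=0.819751  f(a)=+1.624e-02  f'(a)=-3.925e-01  a ← 96.077346 − (+1.624e-02/-3.925e-01) = 96.118729
iter 3: u=0.819398  f(a)=+1.095e-05  f'(a)=-3.920e-01  a ← 96.118729 − (+1.095e-05/-3.920e-01) = 96.118757
iter 4: u=0.819398  f(a)=+5.002e-12  f'(a)=-3.920e-01  a ← 96.118757 − (+5.002e-12/-3.920e-01) = 96.118757
converged: |Δa| < 1e-12 after 4 iterations
sag = a·(cosh(S/(2a)) − 1) = 96.118757·(cosh(0.819398) − 1) = 34.113986
T_max/T_min = cosh(S/(2a)) = 1.354915

a=96.119 sag=34.114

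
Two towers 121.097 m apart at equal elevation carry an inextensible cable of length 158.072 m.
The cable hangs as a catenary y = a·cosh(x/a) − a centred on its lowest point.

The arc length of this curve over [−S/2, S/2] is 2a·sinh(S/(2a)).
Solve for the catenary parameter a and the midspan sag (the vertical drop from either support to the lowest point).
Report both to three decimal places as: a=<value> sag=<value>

seed: a₀ = √(S³/(24(L−S))) = √(121.097³/(24·36.975)) = 44.734271
iter 1: u=1.353515  f(a)=+3.538e+00  f'(a)=-1.976e+00  a ← 44.734271 − (+3.538e+00/-1.976e+00) = 46.524593
iter 2: u=1.301430  f(a)=+2.235e-01  f'(a)=-1.734e+00  a ← 46.524593 − (+2.235e-01/-1.734e+00) = 46.653497
iter 3: u=1.297834  f(a)=+1.025e-03  f'(a)=-1.718e+00  a ← 46.653497 − (+1.025e-03/-1.718e+00) = 46.654094
iter 4: u=1.297818  f(a)=+2.176e-08  f'(a)=-1.718e+00  a ← 46.654094 − (+2.176e-08/-1.718e+00) = 46.654094
iter 5: u=1.297818  f(a)=+0.000e+00  f'(a)=-1.718e+00  a ← 46.654094 − (+0.000e+00/-1.718e+00) = 46.654094
converged: |Δa| < 1e-12 after 5 iterations
sag = a·(cosh(S/(2a)) − 1) = 46.654094·(cosh(1.297818) − 1) = 45.124410
T_max/T_min = cosh(S/(2a)) = 1.967212

a=46.654 sag=45.124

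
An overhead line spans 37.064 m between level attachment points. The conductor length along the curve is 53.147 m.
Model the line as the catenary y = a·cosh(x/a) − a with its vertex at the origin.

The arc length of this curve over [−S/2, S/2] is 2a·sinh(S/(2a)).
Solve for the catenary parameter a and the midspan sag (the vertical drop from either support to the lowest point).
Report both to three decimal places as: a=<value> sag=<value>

seed: a₀ = √(S³/(24(L−S))) = √(37.064³/(24·16.083)) = 11.485219
iter 1: u=1.613552  f(a)=+2.228e+00  f'(a)=-3.601e+00  a ← 11.485219 − (+2.228e+00/-3.601e+00) = 12.104006
iter 2: u=1.531063  f(a)=+1.927e-01  f'(a)=-3.003e+00  a ← 12.104006 − (+1.927e-01/-3.003e+00) = 12.168199
iter 3: u=1.522986  f(a)=+1.744e-03  f'(a)=-2.949e+00  a ← 12.168199 − (+1.744e-03/-2.949e+00) = 12.168790
iter 4: u=1.522912  f(a)=+1.456e-07  f'(a)=-2.948e+00  a ← 12.168790 − (+1.456e-07/-2.948e+00) = 12.168790
iter 5: u=1.522912  f(a)=+7.105e-15  f'(a)=-2.948e+00  a ← 12.168790 − (+7.105e-15/-2.948e+00) = 12.168790
converged: |Δa| < 1e-12 after 5 iterations
sag = a·(cosh(S/(2a)) − 1) = 12.168790·(cosh(1.522912) − 1) = 17.058429
T_max/T_min = cosh(S/(2a)) = 2.401818

a=12.169 sag=17.058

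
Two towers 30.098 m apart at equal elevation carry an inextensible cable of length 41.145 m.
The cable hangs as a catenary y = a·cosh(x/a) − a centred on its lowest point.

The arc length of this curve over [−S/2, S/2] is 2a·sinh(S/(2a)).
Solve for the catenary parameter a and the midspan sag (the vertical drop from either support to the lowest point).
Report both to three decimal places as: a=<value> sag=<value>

seed: a₀ = √(S³/(24(L−S))) = √(30.098³/(24·11.047)) = 10.140950
iter 1: u=1.483983  f(a)=+1.282e+00  f'(a)=-2.698e+00  a ← 10.140950 − (+1.282e+00/-2.698e+00) = 10.616212
iter 2: u=1.417549  f(a)=+9.564e-02  f'(a)=-2.309e+00  a ← 10.616212 − (+9.564e-02/-2.309e+00) = 10.657633
iter 3: u=1.412040  f(a)=+6.271e-04  f'(a)=-2.279e+00  a ← 10.657633 − (+6.271e-04/-2.279e+00) = 10.657909
iter 4: u=1.412003  f(a)=+2.734e-08  f'(a)=-2.279e+00  a ← 10.657909 − (+2.734e-08/-2.279e+00) = 10.657909
iter 5: u=1.412003  f(a)=-7.105e-15  f'(a)=-2.279e+00  a ← 10.657909 − (-7.105e-15/-2.279e+00) = 10.657909
converged: |Δa| < 1e-12 after 5 iterations
sag = a·(cosh(S/(2a)) − 1) = 10.657909·(cosh(1.412003) − 1) = 12.511441
T_max/T_min = cosh(S/(2a)) = 2.173911

a=10.658 sag=12.511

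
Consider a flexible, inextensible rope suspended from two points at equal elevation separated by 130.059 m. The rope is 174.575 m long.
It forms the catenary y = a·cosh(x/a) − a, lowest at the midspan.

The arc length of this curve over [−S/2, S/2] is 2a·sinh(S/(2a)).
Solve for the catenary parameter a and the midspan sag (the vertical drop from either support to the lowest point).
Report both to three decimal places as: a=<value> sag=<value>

seed: a₀ = √(S³/(24(L−S))) = √(130.059³/(24·44.516)) = 45.378165
iter 1: u=1.433057  f(a)=+4.801e+00  f'(a)=-2.396e+00  a ← 45.378165 − (+4.801e+00/-2.396e+00) = 47.382239
iter 2: u=1.372445  f(a)=+3.364e-01  f'(a)=-2.071e+00  a ← 47.382239 − (+3.364e-01/-2.071e+00) = 47.544683
iter 3: u=1.367755  f(a)=+1.926e-03  f'(a)=-2.047e+00  a ← 47.544683 − (+1.926e-03/-2.047e+00) = 47.545624
iter 4: u=1.367728  f(a)=+6.396e-08  f'(a)=-2.047e+00  a ← 47.545624 − (+6.396e-08/-2.047e+00) = 47.545624
iter 5: u=1.367728  f(a)=-5.684e-14  f'(a)=-2.047e+00  a ← 47.545624 − (-5.684e-14/-2.047e+00) = 47.545624
converged: |Δa| < 1e-12 after 5 iterations
sag = a·(cosh(S/(2a)) − 1) = 47.545624·(cosh(1.367728) − 1) = 51.851026
T_max/T_min = cosh(S/(2a)) = 2.090553

a=47.546 sag=51.851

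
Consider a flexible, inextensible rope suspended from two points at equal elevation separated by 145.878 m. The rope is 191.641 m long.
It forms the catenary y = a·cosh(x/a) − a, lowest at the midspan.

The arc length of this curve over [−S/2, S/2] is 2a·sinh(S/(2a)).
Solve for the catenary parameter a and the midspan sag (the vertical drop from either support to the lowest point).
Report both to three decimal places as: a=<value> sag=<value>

a=55.505 sag=55.231

seed: a₀ = √(S³/(24(L−S))) = √(145.878³/(24·45.763)) = 53.164513
iter 1: u=1.371949  f(a)=+4.505e+00  f'(a)=-2.068e+00  a ← 53.164513 − (+4.505e+00/-2.068e+00) = 55.342778
iter 2: u=1.317950  f(a)=+2.917e-01  f'(a)=-1.808e+00  a ← 55.342778 − (+2.917e-01/-1.808e+00) = 55.504075
iter 3: u=1.314120  f(a)=+1.410e-03  f'(a)=-1.791e+00  a ← 55.504075 − (+1.410e-03/-1.791e+00) = 55.504862
iter 4: u=1.314101  f(a)=+3.329e-08  f'(a)=-1.791e+00  a ← 55.504862 − (+3.329e-08/-1.791e+00) = 55.504862
iter 5: u=1.314101  f(a)=+5.684e-14  f'(a)=-1.791e+00  a ← 55.504862 − (+5.684e-14/-1.791e+00) = 55.504862
converged: |Δa| < 1e-12 after 5 iterations
sag = a·(cosh(S/(2a)) − 1) = 55.504862·(cosh(1.314101) − 1) = 55.230669
T_max/T_min = cosh(S/(2a)) = 1.995060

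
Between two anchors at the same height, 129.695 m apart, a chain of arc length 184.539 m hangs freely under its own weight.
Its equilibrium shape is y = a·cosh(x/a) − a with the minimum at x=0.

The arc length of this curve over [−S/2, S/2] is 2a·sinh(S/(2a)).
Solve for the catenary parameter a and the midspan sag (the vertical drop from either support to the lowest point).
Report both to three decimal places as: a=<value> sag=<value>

seed: a₀ = √(S³/(24(L−S))) = √(129.695³/(24·54.844)) = 40.711272
iter 1: u=1.592864  f(a)=+7.393e+00  f'(a)=-3.443e+00  a ← 40.711272 − (+7.393e+00/-3.443e+00) = 42.858636
iter 2: u=1.513056  f(a)=+6.252e-01  f'(a)=-2.883e+00  a ← 42.858636 − (+6.252e-01/-2.883e+00) = 43.075497
iter 3: u=1.505438  f(a)=+5.384e-03  f'(a)=-2.834e+00  a ← 43.075497 − (+5.384e-03/-2.834e+00) = 43.077397
iter 4: u=1.505372  f(a)=+4.069e-07  f'(a)=-2.833e+00  a ← 43.077397 − (+4.069e-07/-2.833e+00) = 43.077397
iter 5: u=1.505372  f(a)=-2.842e-14  f'(a)=-2.833e+00  a ← 43.077397 − (-2.842e-14/-2.833e+00) = 43.077397
converged: |Δa| < 1e-12 after 5 iterations
sag = a·(cosh(S/(2a)) − 1) = 43.077397·(cosh(1.505372) − 1) = 58.752474
T_max/T_min = cosh(S/(2a)) = 2.363882

a=43.077 sag=58.752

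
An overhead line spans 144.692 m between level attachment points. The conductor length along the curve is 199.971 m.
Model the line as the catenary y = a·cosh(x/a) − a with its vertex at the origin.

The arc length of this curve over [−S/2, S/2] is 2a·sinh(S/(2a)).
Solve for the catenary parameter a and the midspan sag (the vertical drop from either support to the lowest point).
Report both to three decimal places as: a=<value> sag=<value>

a=50.312 sag=61.618

seed: a₀ = √(S³/(24(L−S))) = √(144.692³/(24·55.279)) = 47.783842
iter 1: u=1.514026  f(a)=+6.693e+00  f'(a)=-2.889e+00  a ← 47.783842 − (+6.693e+00/-2.889e+00) = 50.100170
iter 2: u=1.444027  f(a)=+5.174e-01  f'(a)=-2.458e+00  a ← 50.100170 − (+5.174e-01/-2.458e+00) = 50.310643
iter 3: u=1.437986  f(a)=+3.665e-03  f'(a)=-2.424e+00  a ← 50.310643 − (+3.665e-03/-2.424e+00) = 50.312156
iter 4: u=1.437943  f(a)=+1.868e-07  f'(a)=-2.423e+00  a ← 50.312156 − (+1.868e-07/-2.423e+00) = 50.312156
iter 5: u=1.437943  f(a)=-5.684e-14  f'(a)=-2.423e+00  a ← 50.312156 − (-5.684e-14/-2.423e+00) = 50.312156
converged: |Δa| < 1e-12 after 5 iterations
sag = a·(cosh(S/(2a)) − 1) = 50.312156·(cosh(1.437943) − 1) = 61.618239
T_max/T_min = cosh(S/(2a)) = 2.224719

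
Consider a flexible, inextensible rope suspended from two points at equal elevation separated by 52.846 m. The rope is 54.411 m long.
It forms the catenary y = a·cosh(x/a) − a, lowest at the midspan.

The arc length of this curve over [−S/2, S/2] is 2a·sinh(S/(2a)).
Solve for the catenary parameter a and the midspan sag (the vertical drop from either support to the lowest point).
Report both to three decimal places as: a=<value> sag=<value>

seed: a₀ = √(S³/(24(L−S))) = √(52.846³/(24·1.565)) = 62.683810
iter 1: u=0.421528  f(a)=+1.396e-02  f'(a)=-5.083e-02  a ← 62.683810 − (+1.396e-02/-5.083e-02) = 62.958530
iter 2: u=0.419689  f(a)=+9.233e-05  f'(a)=-5.016e-02  a ← 62.958530 − (+9.233e-05/-5.016e-02) = 62.960371
iter 3: u=0.419677  f(a)=+4.096e-09  f'(a)=-5.015e-02  a ← 62.960371 − (+4.096e-09/-5.015e-02) = 62.960371
iter 4: u=0.419677  f(a)=+7.105e-15  f'(a)=-5.015e-02  a ← 62.960371 − (+7.105e-15/-5.015e-02) = 62.960371
converged: |Δa| < 1e-12 after 4 iterations
sag = a·(cosh(S/(2a)) − 1) = 62.960371·(cosh(0.419677) − 1) = 5.626417
T_max/T_min = cosh(S/(2a)) = 1.089364

a=62.960 sag=5.626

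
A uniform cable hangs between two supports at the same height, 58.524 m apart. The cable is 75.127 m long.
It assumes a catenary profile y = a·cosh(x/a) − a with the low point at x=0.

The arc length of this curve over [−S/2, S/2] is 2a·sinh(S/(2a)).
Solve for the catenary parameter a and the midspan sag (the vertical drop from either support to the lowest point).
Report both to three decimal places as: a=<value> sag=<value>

a=23.327 sag=20.890

seed: a₀ = √(S³/(24(L−S))) = √(58.524³/(24·16.603)) = 22.428596
iter 1: u=1.304674  f(a)=+1.472e+00  f'(a)=-1.748e+00  a ← 22.428596 − (+1.472e+00/-1.748e+00) = 23.270366
iter 2: u=1.257479  f(a)=+8.691e-02  f'(a)=-1.547e+00  a ← 23.270366 − (+8.691e-02/-1.547e+00) = 23.326531
iter 3: u=1.254451  f(a)=+3.452e-04  f'(a)=-1.535e+00  a ← 23.326531 − (+3.452e-04/-1.535e+00) = 23.326756
iter 4: u=1.254439  f(a)=+5.492e-09  f'(a)=-1.535e+00  a ← 23.326756 − (+5.492e-09/-1.535e+00) = 23.326756
iter 5: u=1.254439  f(a)=-1.421e-14  f'(a)=-1.535e+00  a ← 23.326756 − (-1.421e-14/-1.535e+00) = 23.326756
converged: |Δa| < 1e-12 after 5 iterations
sag = a·(cosh(S/(2a)) − 1) = 23.326756·(cosh(1.254439) − 1) = 20.890368
T_max/T_min = cosh(S/(2a)) = 1.895554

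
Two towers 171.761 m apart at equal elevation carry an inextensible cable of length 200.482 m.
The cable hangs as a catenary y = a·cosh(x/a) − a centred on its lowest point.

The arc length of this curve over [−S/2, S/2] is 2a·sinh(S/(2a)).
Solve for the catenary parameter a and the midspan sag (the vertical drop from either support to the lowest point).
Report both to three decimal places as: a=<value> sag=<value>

a=87.812 sag=45.452

seed: a₀ = √(S³/(24(L−S))) = √(171.761³/(24·28.721)) = 85.739598
iter 1: u=1.001643  f(a)=+1.476e+00  f'(a)=-7.396e-01  a ← 85.739598 − (+1.476e+00/-7.396e-01) = 87.734753
iter 2: u=0.978865  f(a)=+5.308e-02  f'(a)=-6.873e-01  a ← 87.734753 − (+5.308e-02/-6.873e-01) = 87.811984
iter 3: u=0.978004  f(a)=+7.435e-05  f'(a)=-6.854e-01  a ← 87.811984 − (+7.435e-05/-6.854e-01) = 87.812093
iter 4: u=0.978003  f(a)=+1.464e-10  f'(a)=-6.854e-01  a ← 87.812093 − (+1.464e-10/-6.854e-01) = 87.812093
iter 5: u=0.978003  f(a)=-2.842e-14  f'(a)=-6.854e-01  a ← 87.812093 − (-2.842e-14/-6.854e-01) = 87.812093
converged: |Δa| < 1e-12 after 5 iterations
sag = a·(cosh(S/(2a)) − 1) = 87.812093·(cosh(0.978003) − 1) = 45.451637
T_max/T_min = cosh(S/(2a)) = 1.517601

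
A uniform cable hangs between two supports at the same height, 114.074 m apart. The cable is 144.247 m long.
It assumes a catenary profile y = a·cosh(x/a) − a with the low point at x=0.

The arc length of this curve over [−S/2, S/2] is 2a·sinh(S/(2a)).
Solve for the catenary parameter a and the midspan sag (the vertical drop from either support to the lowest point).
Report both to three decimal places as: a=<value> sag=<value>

seed: a₀ = √(S³/(24(L−S))) = √(114.074³/(24·30.173)) = 45.275696
iter 1: u=1.259771  f(a)=+2.487e+00  f'(a)=-1.557e+00  a ← 45.275696 − (+2.487e+00/-1.557e+00) = 46.873117
iter 2: u=1.216838  f(a)=+1.377e-01  f'(a)=-1.389e+00  a ← 46.873117 − (+1.377e-01/-1.389e+00) = 46.972251
iter 3: u=1.214270  f(a)=+4.766e-04  f'(a)=-1.379e+00  a ← 46.972251 − (+4.766e-04/-1.379e+00) = 46.972597
iter 4: u=1.214261  f(a)=+5.757e-09  f'(a)=-1.379e+00  a ← 46.972597 − (+5.757e-09/-1.379e+00) = 46.972597
iter 5: u=1.214261  f(a)=+2.842e-14  f'(a)=-1.379e+00  a ← 46.972597 − (+2.842e-14/-1.379e+00) = 46.972597
converged: |Δa| < 1e-12 after 5 iterations
sag = a·(cosh(S/(2a)) − 1) = 46.972597·(cosh(1.214261) − 1) = 39.098444
T_max/T_min = cosh(S/(2a)) = 1.832367

a=46.973 sag=39.098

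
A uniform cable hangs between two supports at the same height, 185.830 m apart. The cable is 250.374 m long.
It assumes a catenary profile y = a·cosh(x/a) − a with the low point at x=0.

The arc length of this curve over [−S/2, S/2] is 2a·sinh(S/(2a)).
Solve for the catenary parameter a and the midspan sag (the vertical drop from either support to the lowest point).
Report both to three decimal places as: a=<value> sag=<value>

a=67.480 sag=74.736

seed: a₀ = √(S³/(24(L−S))) = √(185.830³/(24·64.544)) = 64.363578
iter 1: u=1.443596  f(a)=+7.069e+00  f'(a)=-2.456e+00  a ← 64.363578 − (+7.069e+00/-2.456e+00) = 67.241918
iter 2: u=1.381802  f(a)=+5.018e-01  f'(a)=-2.118e+00  a ← 67.241918 − (+5.018e-01/-2.118e+00) = 67.478805
iter 3: u=1.376951  f(a)=+2.957e-03  f'(a)=-2.094e+00  a ← 67.478805 − (+2.957e-03/-2.094e+00) = 67.480217
iter 4: u=1.376922  f(a)=+1.040e-07  f'(a)=-2.093e+00  a ← 67.480217 − (+1.040e-07/-2.093e+00) = 67.480217
iter 5: u=1.376922  f(a)=+5.684e-14  f'(a)=-2.093e+00  a ← 67.480217 − (+5.684e-14/-2.093e+00) = 67.480217
converged: |Δa| < 1e-12 after 5 iterations
sag = a·(cosh(S/(2a)) − 1) = 67.480217·(cosh(1.376922) − 1) = 74.735692
T_max/T_min = cosh(S/(2a)) = 2.107520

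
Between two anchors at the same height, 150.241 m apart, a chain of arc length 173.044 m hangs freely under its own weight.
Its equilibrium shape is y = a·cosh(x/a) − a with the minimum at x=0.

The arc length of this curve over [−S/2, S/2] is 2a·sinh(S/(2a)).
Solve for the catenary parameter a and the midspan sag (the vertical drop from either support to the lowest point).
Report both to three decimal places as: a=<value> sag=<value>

seed: a₀ = √(S³/(24(L−S))) = √(150.241³/(24·22.803)) = 78.719275
iter 1: u=0.954283  f(a)=+1.061e+00  f'(a)=-6.339e-01  a ← 78.719275 − (+1.061e+00/-6.339e-01) = 80.393296
iter 2: u=0.934412  f(a)=+3.479e-02  f'(a)=-5.929e-01  a ← 80.393296 − (+3.479e-02/-5.929e-01) = 80.451976
iter 3: u=0.933731  f(a)=+4.021e-05  f'(a)=-5.915e-01  a ← 80.451976 − (+4.021e-05/-5.915e-01) = 80.452044
iter 4: u=0.933730  f(a)=+5.383e-11  f'(a)=-5.915e-01  a ← 80.452044 − (+5.383e-11/-5.915e-01) = 80.452044
iter 5: u=0.933730  f(a)=+2.842e-14  f'(a)=-5.915e-01  a ← 80.452044 − (+2.842e-14/-5.915e-01) = 80.452044
converged: |Δa| < 1e-12 after 5 iterations
sag = a·(cosh(S/(2a)) − 1) = 80.452044·(cosh(0.933730) − 1) = 37.694424
T_max/T_min = cosh(S/(2a)) = 1.468533

a=80.452 sag=37.694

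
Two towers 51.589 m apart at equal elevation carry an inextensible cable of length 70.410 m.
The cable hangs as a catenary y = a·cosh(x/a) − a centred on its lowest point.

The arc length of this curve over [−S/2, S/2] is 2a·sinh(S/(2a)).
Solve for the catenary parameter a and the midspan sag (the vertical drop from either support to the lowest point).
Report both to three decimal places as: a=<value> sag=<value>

seed: a₀ = √(S³/(24(L−S))) = √(51.589³/(24·18.821)) = 17.434468
iter 1: u=1.479512  f(a)=+2.171e+00  f'(a)=-2.670e+00  a ← 17.434468 − (+2.171e+00/-2.670e+00) = 18.247384
iter 2: u=1.413600  f(a)=+1.610e-01  f'(a)=-2.287e+00  a ← 18.247384 − (+1.610e-01/-2.287e+00) = 18.317791
iter 3: u=1.408166  f(a)=+1.044e-03  f'(a)=-2.258e+00  a ← 18.317791 − (+1.044e-03/-2.258e+00) = 18.318254
iter 4: u=1.408131  f(a)=+4.445e-08  f'(a)=-2.258e+00  a ← 18.318254 − (+4.445e-08/-2.258e+00) = 18.318254
iter 5: u=1.408131  f(a)=-1.421e-14  f'(a)=-2.258e+00  a ← 18.318254 − (-1.421e-14/-2.258e+00) = 18.318254
converged: |Δa| < 1e-12 after 5 iterations
sag = a·(cosh(S/(2a)) − 1) = 18.318254·(cosh(1.408131) − 1) = 21.367392
T_max/T_min = cosh(S/(2a)) = 2.166454

a=18.318 sag=21.367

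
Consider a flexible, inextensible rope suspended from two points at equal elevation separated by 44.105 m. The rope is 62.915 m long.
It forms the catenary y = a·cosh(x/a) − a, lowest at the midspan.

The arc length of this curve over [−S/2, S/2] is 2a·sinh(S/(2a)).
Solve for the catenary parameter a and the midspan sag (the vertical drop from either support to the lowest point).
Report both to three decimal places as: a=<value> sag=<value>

seed: a₀ = √(S³/(24(L−S))) = √(44.105³/(24·18.810)) = 13.785792
iter 1: u=1.599654  f(a)=+2.559e+00  f'(a)=-3.494e+00  a ← 13.785792 − (+2.559e+00/-3.494e+00) = 14.518050
iter 2: u=1.518971  f(a)=+2.180e-01  f'(a)=-2.922e+00  a ← 14.518050 − (+2.180e-01/-2.922e+00) = 14.592659
iter 3: u=1.511205  f(a)=+1.908e-03  f'(a)=-2.871e+00  a ← 14.592659 − (+1.908e-03/-2.871e+00) = 14.593323
iter 4: u=1.511136  f(a)=+1.490e-07  f'(a)=-2.871e+00  a ← 14.593323 − (+1.490e-07/-2.871e+00) = 14.593323
iter 5: u=1.511136  f(a)=+0.000e+00  f'(a)=-2.871e+00  a ← 14.593323 − (+0.000e+00/-2.871e+00) = 14.593323
converged: |Δa| < 1e-12 after 5 iterations
sag = a·(cosh(S/(2a)) − 1) = 14.593323·(cosh(1.511136) − 1) = 20.084326
T_max/T_min = cosh(S/(2a)) = 2.376268

a=14.593 sag=20.084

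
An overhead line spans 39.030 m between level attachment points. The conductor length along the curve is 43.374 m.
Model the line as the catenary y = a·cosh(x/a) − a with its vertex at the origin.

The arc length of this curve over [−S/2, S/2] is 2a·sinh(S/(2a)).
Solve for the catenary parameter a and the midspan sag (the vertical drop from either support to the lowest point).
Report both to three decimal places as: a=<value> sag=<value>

seed: a₀ = √(S³/(24(L−S))) = √(39.030³/(24·4.344)) = 23.880713
iter 1: u=0.817187  f(a)=+1.474e-01  f'(a)=-3.887e-01  a ← 23.880713 − (+1.474e-01/-3.887e-01) = 24.259866
iter 2: u=0.804415  f(a)=+3.583e-03  f'(a)=-3.700e-01  a ← 24.259866 − (+3.583e-03/-3.700e-01) = 24.269550
iter 3: u=0.804094  f(a)=+2.235e-06  f'(a)=-3.695e-01  a ← 24.269550 − (+2.235e-06/-3.695e-01) = 24.269556
iter 4: u=0.804094  f(a)=+8.669e-13  f'(a)=-3.695e-01  a ← 24.269556 − (+8.669e-13/-3.695e-01) = 24.269556
converged: |Δa| < 1e-12 after 4 iterations
sag = a·(cosh(S/(2a)) − 1) = 24.269556·(cosh(0.804094) − 1) = 8.277907
T_max/T_min = cosh(S/(2a)) = 1.341082

a=24.270 sag=8.278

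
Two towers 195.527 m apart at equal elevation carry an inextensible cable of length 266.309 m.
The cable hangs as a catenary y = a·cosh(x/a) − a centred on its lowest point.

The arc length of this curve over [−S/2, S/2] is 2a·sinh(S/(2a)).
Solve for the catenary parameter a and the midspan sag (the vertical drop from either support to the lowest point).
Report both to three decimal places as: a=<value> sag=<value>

a=69.674 sag=80.608

seed: a₀ = √(S³/(24(L−S))) = √(195.527³/(24·70.782)) = 66.335051
iter 1: u=1.473783  f(a)=+8.097e+00  f'(a)=-2.635e+00  a ← 66.335051 − (+8.097e+00/-2.635e+00) = 69.407800
iter 2: u=1.408538  f(a)=+5.966e-01  f'(a)=-2.260e+00  a ← 69.407800 − (+5.966e-01/-2.260e+00) = 69.671797
iter 3: u=1.403200  f(a)=+3.808e-03  f'(a)=-2.231e+00  a ← 69.671797 − (+3.808e-03/-2.231e+00) = 69.673504
iter 4: u=1.403166  f(a)=+1.574e-07  f'(a)=-2.231e+00  a ← 69.673504 − (+1.574e-07/-2.231e+00) = 69.673504
iter 5: u=1.403166  f(a)=+5.684e-14  f'(a)=-2.231e+00  a ← 69.673504 − (+5.684e-14/-2.231e+00) = 69.673504
converged: |Δa| < 1e-12 after 5 iterations
sag = a·(cosh(S/(2a)) − 1) = 69.673504·(cosh(1.403166) − 1) = 80.607959
T_max/T_min = cosh(S/(2a)) = 2.156938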